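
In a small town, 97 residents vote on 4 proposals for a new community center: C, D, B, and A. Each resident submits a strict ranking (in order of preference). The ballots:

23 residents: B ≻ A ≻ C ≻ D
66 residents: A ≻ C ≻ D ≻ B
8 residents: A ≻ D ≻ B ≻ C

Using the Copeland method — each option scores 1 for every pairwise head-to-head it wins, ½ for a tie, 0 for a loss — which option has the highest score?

A

C: beats D and B; loses to A → score 2.
D: beats B; loses to C and A → score 1.
B: loses to C, D, and A → score 0.
A: beats C, D, and B → score 3.
A has the best pairwise record.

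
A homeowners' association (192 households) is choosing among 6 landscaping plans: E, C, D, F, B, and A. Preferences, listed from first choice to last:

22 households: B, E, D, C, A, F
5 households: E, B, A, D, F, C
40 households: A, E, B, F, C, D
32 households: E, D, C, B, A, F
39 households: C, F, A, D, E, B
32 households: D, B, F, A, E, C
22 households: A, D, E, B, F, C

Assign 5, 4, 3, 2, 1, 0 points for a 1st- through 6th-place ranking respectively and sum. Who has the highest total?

E

E: 22·4 + 5·5 + 40·4 + 32·5 + 39·1 + 32·1 + 22·3 = 570
C: 22·2 + 5·0 + 40·1 + 32·3 + 39·5 + 32·0 + 22·0 = 375
D: 22·3 + 5·2 + 40·0 + 32·4 + 39·2 + 32·5 + 22·4 = 530
F: 22·0 + 5·1 + 40·2 + 32·0 + 39·4 + 32·3 + 22·1 = 359
B: 22·5 + 5·4 + 40·3 + 32·2 + 39·0 + 32·4 + 22·2 = 486
A: 22·1 + 5·3 + 40·5 + 32·1 + 39·3 + 32·2 + 22·5 = 560
E has the highest Borda score (570).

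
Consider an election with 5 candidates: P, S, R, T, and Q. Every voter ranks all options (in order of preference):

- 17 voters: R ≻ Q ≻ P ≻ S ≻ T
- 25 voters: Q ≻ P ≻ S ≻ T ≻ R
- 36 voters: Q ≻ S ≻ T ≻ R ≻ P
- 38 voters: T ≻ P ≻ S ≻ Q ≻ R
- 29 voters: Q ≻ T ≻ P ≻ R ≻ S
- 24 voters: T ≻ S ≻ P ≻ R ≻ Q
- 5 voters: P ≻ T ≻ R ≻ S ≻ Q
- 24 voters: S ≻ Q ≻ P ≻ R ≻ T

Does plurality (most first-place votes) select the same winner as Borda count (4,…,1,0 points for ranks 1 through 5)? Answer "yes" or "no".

Plurality — first-place votes: P 5, S 24, R 17, T 62, Q 90. Winner: Q.
Borda — scores: P 397, S 424, R 191, T 447, Q 521. Winner: Q.
The two methods agree.

yes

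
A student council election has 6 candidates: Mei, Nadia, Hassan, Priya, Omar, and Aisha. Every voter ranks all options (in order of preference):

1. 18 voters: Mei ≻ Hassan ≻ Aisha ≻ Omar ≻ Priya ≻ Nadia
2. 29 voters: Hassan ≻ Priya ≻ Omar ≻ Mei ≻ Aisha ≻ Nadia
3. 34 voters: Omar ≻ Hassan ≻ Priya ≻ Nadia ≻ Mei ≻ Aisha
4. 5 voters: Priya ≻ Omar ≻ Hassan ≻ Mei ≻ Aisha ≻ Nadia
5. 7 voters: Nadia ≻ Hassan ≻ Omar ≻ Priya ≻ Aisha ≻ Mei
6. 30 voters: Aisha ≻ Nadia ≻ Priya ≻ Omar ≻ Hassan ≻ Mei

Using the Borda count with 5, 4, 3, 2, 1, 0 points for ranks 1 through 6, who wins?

Hassan

Mei: 18·5 + 29·2 + 34·1 + 5·2 + 7·0 + 30·0 = 192
Nadia: 18·0 + 29·0 + 34·2 + 5·0 + 7·5 + 30·4 = 223
Hassan: 18·4 + 29·5 + 34·4 + 5·3 + 7·4 + 30·1 = 426
Priya: 18·1 + 29·4 + 34·3 + 5·5 + 7·2 + 30·3 = 365
Omar: 18·2 + 29·3 + 34·5 + 5·4 + 7·3 + 30·2 = 394
Aisha: 18·3 + 29·1 + 34·0 + 5·1 + 7·1 + 30·5 = 245
Hassan has the highest Borda score (426).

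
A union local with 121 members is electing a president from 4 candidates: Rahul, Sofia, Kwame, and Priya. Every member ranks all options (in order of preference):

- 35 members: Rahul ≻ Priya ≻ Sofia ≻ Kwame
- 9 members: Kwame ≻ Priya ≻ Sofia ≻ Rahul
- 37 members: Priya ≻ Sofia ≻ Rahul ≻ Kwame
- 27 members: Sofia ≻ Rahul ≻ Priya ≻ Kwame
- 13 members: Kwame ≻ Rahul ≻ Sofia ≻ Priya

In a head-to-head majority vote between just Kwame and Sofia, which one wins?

Sofia

Voters preferring Kwame to Sofia: 22; preferring Sofia to Kwame: 99.
Sofia wins the head-to-head.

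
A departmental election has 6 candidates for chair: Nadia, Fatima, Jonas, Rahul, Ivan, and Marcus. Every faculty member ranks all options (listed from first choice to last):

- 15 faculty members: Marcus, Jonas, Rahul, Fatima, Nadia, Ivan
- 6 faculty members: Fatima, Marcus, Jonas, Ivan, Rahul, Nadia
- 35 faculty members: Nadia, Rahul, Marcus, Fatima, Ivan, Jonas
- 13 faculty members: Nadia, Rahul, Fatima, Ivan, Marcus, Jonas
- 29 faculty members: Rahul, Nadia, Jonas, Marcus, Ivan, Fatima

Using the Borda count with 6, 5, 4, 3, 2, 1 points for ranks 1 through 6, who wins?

Nadia: 15·2 + 6·1 + 35·6 + 13·6 + 29·5 = 469
Fatima: 15·3 + 6·6 + 35·3 + 13·4 + 29·1 = 267
Jonas: 15·5 + 6·4 + 35·1 + 13·1 + 29·4 = 263
Rahul: 15·4 + 6·2 + 35·5 + 13·5 + 29·6 = 486
Ivan: 15·1 + 6·3 + 35·2 + 13·3 + 29·2 = 200
Marcus: 15·6 + 6·5 + 35·4 + 13·2 + 29·3 = 373
Rahul has the highest Borda score (486).

Rahul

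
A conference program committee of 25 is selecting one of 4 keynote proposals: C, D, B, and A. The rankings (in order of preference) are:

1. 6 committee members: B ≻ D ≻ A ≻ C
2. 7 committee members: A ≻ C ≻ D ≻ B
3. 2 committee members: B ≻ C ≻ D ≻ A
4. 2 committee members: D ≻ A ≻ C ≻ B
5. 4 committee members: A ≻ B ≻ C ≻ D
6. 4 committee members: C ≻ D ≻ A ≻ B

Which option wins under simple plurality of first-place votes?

A

First-place votes: C 4, D 2, B 8, A 11.
A has the most first-place votes.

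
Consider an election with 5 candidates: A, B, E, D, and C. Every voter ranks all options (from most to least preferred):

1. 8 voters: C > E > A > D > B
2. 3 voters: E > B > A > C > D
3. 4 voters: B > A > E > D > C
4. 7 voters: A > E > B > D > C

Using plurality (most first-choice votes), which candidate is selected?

C

First-place votes: A 7, B 4, E 3, D 0, C 8.
C has the most first-place votes.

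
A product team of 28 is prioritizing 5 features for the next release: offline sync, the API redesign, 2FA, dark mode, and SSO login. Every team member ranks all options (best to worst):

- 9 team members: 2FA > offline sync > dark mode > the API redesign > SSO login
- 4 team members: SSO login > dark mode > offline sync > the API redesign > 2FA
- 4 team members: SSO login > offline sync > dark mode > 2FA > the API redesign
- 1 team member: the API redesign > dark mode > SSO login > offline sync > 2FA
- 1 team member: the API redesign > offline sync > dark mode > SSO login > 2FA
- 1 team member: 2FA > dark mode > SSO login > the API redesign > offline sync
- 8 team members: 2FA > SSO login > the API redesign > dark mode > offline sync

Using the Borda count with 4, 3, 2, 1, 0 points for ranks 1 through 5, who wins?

offline sync: 9·3 + 4·2 + 4·3 + 1·1 + 1·3 + 1·0 + 8·0 = 51
the API redesign: 9·1 + 4·1 + 4·0 + 1·4 + 1·4 + 1·1 + 8·2 = 38
2FA: 9·4 + 4·0 + 4·1 + 1·0 + 1·0 + 1·4 + 8·4 = 76
dark mode: 9·2 + 4·3 + 4·2 + 1·3 + 1·2 + 1·3 + 8·1 = 54
SSO login: 9·0 + 4·4 + 4·4 + 1·2 + 1·1 + 1·2 + 8·3 = 61
2FA has the highest Borda score (76).

2FA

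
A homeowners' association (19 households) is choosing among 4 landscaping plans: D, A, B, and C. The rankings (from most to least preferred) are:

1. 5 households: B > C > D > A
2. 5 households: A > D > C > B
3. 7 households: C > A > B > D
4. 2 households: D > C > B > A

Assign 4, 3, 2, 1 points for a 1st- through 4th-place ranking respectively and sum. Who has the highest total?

D: 5·2 + 5·3 + 7·1 + 2·4 = 40
A: 5·1 + 5·4 + 7·3 + 2·1 = 48
B: 5·4 + 5·1 + 7·2 + 2·2 = 43
C: 5·3 + 5·2 + 7·4 + 2·3 = 59
C has the highest Borda score (59).

C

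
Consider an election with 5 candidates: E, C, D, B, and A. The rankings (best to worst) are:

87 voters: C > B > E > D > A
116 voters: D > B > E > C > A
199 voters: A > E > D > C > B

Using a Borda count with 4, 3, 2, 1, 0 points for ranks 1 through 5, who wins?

E: 87·2 + 116·2 + 199·3 = 1003
C: 87·4 + 116·1 + 199·1 = 663
D: 87·1 + 116·4 + 199·2 = 949
B: 87·3 + 116·3 + 199·0 = 609
A: 87·0 + 116·0 + 199·4 = 796
E has the highest Borda score (1003).

E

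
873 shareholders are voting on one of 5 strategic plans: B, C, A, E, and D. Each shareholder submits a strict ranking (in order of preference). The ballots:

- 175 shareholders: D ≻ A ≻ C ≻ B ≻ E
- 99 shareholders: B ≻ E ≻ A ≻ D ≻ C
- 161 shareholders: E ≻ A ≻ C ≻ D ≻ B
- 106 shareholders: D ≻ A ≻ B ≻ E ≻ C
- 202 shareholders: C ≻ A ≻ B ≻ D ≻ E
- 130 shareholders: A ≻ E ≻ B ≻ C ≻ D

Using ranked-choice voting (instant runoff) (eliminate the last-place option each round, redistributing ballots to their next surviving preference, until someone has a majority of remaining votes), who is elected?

D

Round 1: B 99, C 202, A 130, E 161, D 281. Eliminate B.
Round 2: C 202, A 130, E 260, D 281. Eliminate A.
Round 3: C 202, E 390, D 281. Eliminate C.
Round 4: E 390, D 483. D has a majority.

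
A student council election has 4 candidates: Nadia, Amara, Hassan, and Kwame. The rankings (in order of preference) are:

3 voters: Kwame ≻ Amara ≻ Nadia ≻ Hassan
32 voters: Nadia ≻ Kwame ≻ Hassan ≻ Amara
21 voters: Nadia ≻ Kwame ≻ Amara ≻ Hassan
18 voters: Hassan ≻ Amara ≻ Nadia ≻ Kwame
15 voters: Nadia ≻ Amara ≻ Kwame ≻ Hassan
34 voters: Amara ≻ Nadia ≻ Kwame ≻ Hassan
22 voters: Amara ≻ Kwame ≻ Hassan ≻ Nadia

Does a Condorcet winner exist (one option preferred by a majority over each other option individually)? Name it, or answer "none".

Amara

Amara vs Nadia: 77–68 for Amara.
Amara vs Hassan: 95–50 for Amara.
Amara vs Kwame: 89–56 for Amara.
Amara beats every other option head-to-head.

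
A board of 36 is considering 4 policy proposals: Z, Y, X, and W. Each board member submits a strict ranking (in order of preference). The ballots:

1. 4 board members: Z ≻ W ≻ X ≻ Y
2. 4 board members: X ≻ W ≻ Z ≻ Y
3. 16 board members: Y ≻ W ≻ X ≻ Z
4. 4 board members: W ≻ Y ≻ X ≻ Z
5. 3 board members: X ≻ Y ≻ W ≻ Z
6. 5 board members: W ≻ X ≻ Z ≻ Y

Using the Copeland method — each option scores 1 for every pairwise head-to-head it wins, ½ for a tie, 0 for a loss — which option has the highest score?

Z: loses to Y, X, and W → score 0.
Y: beats Z, X, and W → score 3.
X: beats Z; loses to Y and W → score 1.
W: beats Z and X; loses to Y → score 2.
Y has the best pairwise record.

Y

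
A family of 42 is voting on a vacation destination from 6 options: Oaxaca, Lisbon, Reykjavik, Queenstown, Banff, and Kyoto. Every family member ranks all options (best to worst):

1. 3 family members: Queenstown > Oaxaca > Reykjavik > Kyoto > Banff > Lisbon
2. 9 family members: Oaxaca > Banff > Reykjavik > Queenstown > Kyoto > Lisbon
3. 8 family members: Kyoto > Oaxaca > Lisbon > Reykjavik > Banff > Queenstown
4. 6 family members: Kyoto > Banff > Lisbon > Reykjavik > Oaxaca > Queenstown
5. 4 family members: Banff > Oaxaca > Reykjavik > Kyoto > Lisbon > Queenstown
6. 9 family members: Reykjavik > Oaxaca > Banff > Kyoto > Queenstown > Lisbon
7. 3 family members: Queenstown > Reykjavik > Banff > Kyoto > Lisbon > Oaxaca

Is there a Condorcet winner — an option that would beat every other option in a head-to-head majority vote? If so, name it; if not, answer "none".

Oaxaca

Oaxaca vs Lisbon: 33–9 for Oaxaca.
Oaxaca vs Reykjavik: 24–18 for Oaxaca.
Oaxaca vs Queenstown: 36–6 for Oaxaca.
Oaxaca vs Banff: 29–13 for Oaxaca.
Oaxaca vs Kyoto: 25–17 for Oaxaca.
Oaxaca beats every other option head-to-head.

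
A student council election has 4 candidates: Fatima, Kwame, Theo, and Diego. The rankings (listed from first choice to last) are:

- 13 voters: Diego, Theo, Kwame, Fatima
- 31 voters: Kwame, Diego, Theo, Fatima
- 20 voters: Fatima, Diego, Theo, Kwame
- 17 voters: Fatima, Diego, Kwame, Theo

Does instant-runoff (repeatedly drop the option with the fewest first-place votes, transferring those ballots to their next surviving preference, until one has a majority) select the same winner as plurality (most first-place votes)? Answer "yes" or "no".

Instant-runoff — R1 Fatima 37, Kwame 31, Theo 0, Diego 13 (Theo out); R2 Fatima 37, Kwame 31, Diego 13 (Diego out); R3 Fatima 37, Kwame 44 (Kwame winner). Winner: Kwame.
Plurality — first-place votes: Fatima 37, Kwame 31, Theo 0, Diego 13. Winner: Fatima.
The two methods disagree.

no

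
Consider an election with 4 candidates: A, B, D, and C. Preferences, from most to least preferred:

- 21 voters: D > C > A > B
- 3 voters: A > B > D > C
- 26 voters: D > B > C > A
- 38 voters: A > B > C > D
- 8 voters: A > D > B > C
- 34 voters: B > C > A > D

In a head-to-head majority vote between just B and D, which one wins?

Voters preferring B to D: 75; preferring D to B: 55.
B wins the head-to-head.

B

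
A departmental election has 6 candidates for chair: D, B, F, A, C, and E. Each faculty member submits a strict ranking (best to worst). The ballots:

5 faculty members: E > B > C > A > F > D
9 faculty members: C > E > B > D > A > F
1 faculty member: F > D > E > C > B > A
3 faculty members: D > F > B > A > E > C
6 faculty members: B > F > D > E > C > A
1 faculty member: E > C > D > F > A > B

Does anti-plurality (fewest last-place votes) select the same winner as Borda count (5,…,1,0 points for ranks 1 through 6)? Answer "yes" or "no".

Anti-plurality — last-place votes: D 5, B 1, F 9, A 7, C 3, E 0. Winner: E.
Borda — scores: D 58, B 87, F 48, A 26, C 72, E 84. Winner: B.
The two methods disagree.

no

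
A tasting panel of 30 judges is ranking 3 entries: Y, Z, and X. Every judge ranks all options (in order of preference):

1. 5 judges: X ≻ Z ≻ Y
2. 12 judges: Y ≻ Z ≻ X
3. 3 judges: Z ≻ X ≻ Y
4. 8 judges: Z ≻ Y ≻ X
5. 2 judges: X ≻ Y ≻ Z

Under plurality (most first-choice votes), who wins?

Y

First-place votes: Y 12, Z 11, X 7.
Y has the most first-place votes.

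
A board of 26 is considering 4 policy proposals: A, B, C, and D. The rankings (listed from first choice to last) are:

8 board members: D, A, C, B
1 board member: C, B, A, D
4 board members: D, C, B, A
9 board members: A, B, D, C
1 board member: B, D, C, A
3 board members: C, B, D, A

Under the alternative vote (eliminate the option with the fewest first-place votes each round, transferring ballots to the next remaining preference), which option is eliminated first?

Round 1: A 9, B 1, C 4, D 12. Eliminate B.

B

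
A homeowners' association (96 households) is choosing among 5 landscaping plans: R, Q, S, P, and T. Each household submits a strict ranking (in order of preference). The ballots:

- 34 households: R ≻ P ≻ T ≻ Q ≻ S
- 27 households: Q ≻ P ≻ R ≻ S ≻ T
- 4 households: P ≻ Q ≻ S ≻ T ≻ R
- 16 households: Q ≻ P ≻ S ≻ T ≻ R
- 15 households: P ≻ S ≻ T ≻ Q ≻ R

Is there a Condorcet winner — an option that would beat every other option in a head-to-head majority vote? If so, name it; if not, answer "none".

P

P vs R: 62–34 for P.
P vs Q: 53–43 for P.
P vs S: 96–0 for P.
P vs T: 96–0 for P.
P beats every other option head-to-head.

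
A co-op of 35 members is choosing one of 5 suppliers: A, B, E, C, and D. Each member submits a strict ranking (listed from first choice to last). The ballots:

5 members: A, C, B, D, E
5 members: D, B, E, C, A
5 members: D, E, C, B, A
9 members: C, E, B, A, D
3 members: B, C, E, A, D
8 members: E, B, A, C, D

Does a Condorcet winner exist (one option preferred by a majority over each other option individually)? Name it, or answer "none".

E

E vs A: 30–5 for E.
E vs B: 22–13 for E.
E vs C: 18–17 for E.
E vs D: 20–15 for E.
E beats every other option head-to-head.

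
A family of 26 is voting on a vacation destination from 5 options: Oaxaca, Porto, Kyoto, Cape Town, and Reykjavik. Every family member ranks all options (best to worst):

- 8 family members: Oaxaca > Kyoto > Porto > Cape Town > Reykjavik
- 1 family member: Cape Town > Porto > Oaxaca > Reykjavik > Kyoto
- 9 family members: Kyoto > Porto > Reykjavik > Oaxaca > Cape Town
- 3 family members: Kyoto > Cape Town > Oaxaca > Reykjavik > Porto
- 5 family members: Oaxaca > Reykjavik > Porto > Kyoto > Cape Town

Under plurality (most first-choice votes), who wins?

First-place votes: Oaxaca 13, Porto 0, Kyoto 12, Cape Town 1, Reykjavik 0.
Oaxaca has the most first-place votes.

Oaxaca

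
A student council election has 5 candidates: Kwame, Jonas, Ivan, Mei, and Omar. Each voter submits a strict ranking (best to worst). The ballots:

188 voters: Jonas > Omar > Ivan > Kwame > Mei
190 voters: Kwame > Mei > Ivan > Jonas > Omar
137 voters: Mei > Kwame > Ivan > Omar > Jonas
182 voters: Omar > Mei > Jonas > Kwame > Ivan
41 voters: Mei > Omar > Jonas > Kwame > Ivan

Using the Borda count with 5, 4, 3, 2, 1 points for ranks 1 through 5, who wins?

Mei

Kwame: 188·2 + 190·5 + 137·4 + 182·2 + 41·2 = 2320
Jonas: 188·5 + 190·2 + 137·1 + 182·3 + 41·3 = 2126
Ivan: 188·3 + 190·3 + 137·3 + 182·1 + 41·1 = 1768
Mei: 188·1 + 190·4 + 137·5 + 182·4 + 41·5 = 2566
Omar: 188·4 + 190·1 + 137·2 + 182·5 + 41·4 = 2290
Mei has the highest Borda score (2566).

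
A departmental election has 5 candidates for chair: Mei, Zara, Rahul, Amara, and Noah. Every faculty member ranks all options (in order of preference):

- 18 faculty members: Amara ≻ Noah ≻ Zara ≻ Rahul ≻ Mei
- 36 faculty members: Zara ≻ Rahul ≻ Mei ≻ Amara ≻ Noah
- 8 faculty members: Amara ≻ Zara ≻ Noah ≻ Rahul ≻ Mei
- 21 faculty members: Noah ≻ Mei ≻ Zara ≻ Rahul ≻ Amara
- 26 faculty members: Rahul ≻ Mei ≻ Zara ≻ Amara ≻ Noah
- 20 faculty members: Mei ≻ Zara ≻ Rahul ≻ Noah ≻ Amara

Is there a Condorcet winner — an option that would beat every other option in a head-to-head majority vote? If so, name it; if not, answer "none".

Checking pairwise contests:
Rahul beats Mei 88–41.
Mei beats Zara 67–62.
Zara beats Rahul 103–26.
Mei beats Amara 103–26.
Mei beats Noah 82–47.
Every option loses at least one head-to-head, so there is no Condorcet winner.

none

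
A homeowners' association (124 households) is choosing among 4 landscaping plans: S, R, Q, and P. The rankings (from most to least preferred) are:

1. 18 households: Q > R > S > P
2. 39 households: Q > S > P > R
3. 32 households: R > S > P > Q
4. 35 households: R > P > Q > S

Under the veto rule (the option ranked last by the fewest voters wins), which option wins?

P

Last-place votes: S 35, R 39, Q 32, P 18.
P is ranked last by the fewest voters, so P wins.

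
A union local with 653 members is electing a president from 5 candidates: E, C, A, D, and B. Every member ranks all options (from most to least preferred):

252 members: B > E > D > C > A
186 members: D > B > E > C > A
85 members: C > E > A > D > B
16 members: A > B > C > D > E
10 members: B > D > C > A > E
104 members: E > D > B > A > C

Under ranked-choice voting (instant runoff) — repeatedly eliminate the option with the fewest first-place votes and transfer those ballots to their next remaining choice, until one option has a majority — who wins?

B

Round 1: E 104, C 85, A 16, D 186, B 262. Eliminate A.
Round 2: E 104, C 85, D 186, B 278. Eliminate C.
Round 3: E 189, D 186, B 278. Eliminate D.
Round 4: E 189, B 464. B has a majority.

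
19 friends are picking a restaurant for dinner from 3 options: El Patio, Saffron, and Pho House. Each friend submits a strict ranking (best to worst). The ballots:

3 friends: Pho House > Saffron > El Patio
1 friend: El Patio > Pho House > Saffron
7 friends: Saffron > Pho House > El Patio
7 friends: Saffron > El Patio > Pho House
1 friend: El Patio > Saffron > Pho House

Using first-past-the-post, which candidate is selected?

Saffron

First-place votes: El Patio 2, Saffron 14, Pho House 3.
Saffron has the most first-place votes.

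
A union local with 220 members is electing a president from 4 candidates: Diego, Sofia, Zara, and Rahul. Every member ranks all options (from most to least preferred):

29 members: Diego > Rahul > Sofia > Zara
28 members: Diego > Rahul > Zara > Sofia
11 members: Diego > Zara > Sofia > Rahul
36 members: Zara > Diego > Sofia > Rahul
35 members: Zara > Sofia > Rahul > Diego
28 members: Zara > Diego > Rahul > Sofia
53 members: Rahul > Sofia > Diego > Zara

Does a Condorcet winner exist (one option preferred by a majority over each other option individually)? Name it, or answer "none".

Diego vs Sofia: 132–88 for Diego.
Diego vs Zara: 121–99 for Diego.
Diego vs Rahul: 132–88 for Diego.
Diego beats every other option head-to-head.

Diego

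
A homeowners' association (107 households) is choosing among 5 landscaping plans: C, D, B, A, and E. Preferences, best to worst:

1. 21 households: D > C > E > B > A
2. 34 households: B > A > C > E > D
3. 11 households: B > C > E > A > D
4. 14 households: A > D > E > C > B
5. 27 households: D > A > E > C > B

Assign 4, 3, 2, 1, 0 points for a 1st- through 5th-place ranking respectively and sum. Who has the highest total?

C: 21·3 + 34·2 + 11·3 + 14·1 + 27·1 = 205
D: 21·4 + 34·0 + 11·0 + 14·3 + 27·4 = 234
B: 21·1 + 34·4 + 11·4 + 14·0 + 27·0 = 201
A: 21·0 + 34·3 + 11·1 + 14·4 + 27·3 = 250
E: 21·2 + 34·1 + 11·2 + 14·2 + 27·2 = 180
A has the highest Borda score (250).

A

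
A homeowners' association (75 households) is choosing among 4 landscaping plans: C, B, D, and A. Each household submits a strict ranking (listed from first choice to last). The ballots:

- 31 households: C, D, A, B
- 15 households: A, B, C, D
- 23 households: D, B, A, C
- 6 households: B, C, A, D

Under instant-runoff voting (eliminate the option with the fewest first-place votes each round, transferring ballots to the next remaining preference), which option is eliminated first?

B

Round 1: C 31, B 6, D 23, A 15. Eliminate B.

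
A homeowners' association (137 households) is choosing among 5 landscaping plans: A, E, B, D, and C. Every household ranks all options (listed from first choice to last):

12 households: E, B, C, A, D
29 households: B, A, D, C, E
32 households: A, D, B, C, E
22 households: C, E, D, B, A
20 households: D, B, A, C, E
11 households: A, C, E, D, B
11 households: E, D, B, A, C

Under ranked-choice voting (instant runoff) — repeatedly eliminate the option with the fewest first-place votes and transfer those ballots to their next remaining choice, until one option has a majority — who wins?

Round 1: A 43, E 23, B 29, D 20, C 22. Eliminate D.
Round 2: A 43, E 23, B 49, C 22. Eliminate C.
Round 3: A 43, E 45, B 49. Eliminate A.
Round 4: E 56, B 81. B has a majority.

B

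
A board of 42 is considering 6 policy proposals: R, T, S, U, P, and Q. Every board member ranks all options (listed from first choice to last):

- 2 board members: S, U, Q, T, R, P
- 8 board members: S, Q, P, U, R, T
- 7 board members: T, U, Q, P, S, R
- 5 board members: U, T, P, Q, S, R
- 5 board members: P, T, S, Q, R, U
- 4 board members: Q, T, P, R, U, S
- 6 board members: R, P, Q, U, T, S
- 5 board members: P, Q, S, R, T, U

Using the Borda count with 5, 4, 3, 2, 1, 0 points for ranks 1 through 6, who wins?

R: 2·1 + 8·1 + 7·0 + 5·0 + 5·1 + 4·2 + 6·5 + 5·2 = 63
T: 2·2 + 8·0 + 7·5 + 5·4 + 5·4 + 4·4 + 6·1 + 5·1 = 106
S: 2·5 + 8·5 + 7·1 + 5·1 + 5·3 + 4·0 + 6·0 + 5·3 = 92
U: 2·4 + 8·2 + 7·4 + 5·5 + 5·0 + 4·1 + 6·2 + 5·0 = 93
P: 2·0 + 8·3 + 7·2 + 5·3 + 5·5 + 4·3 + 6·4 + 5·5 = 139
Q: 2·3 + 8·4 + 7·3 + 5·2 + 5·2 + 4·5 + 6·3 + 5·4 = 137
P has the highest Borda score (139).

P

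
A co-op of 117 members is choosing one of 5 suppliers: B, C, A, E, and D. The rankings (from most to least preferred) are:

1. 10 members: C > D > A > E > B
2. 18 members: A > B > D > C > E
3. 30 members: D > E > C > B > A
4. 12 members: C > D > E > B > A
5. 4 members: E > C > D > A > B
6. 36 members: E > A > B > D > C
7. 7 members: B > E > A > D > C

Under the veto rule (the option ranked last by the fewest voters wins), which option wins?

D

Last-place votes: B 14, C 43, A 42, E 18, D 0.
D is ranked last by the fewest voters, so D wins.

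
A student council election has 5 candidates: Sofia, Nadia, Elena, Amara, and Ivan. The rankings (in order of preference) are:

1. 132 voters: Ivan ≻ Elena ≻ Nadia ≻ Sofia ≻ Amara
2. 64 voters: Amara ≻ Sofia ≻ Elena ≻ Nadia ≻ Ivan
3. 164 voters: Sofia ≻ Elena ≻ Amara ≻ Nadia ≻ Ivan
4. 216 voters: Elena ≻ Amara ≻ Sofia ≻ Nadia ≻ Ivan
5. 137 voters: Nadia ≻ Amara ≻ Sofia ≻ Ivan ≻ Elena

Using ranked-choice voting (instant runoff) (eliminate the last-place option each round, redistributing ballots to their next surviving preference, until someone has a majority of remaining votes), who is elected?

Round 1: Sofia 164, Nadia 137, Elena 216, Amara 64, Ivan 132. Eliminate Amara.
Round 2: Sofia 228, Nadia 137, Elena 216, Ivan 132. Eliminate Ivan.
Round 3: Sofia 228, Nadia 137, Elena 348. Eliminate Nadia.
Round 4: Sofia 365, Elena 348. Sofia has a majority.

Sofia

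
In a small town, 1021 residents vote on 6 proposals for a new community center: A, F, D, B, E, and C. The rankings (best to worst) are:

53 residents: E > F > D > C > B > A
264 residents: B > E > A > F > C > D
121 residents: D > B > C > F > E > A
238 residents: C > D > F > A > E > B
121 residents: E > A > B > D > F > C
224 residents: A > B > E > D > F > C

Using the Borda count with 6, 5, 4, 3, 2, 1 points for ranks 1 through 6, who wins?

A: 53·1 + 264·4 + 121·1 + 238·3 + 121·5 + 224·6 = 3893
F: 53·5 + 264·3 + 121·3 + 238·4 + 121·2 + 224·2 = 3062
D: 53·4 + 264·1 + 121·6 + 238·5 + 121·3 + 224·3 = 3427
B: 53·2 + 264·6 + 121·5 + 238·1 + 121·4 + 224·5 = 4137
E: 53·6 + 264·5 + 121·2 + 238·2 + 121·6 + 224·4 = 3978
C: 53·3 + 264·2 + 121·4 + 238·6 + 121·1 + 224·1 = 2944
B has the highest Borda score (4137).

B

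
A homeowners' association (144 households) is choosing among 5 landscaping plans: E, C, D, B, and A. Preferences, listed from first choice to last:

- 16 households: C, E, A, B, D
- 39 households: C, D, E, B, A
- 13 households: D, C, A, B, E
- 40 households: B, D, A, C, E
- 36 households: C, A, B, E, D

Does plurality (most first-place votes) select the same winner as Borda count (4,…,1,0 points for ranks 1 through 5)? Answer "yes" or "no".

yes

Plurality — first-place votes: E 0, C 91, D 13, B 40, A 0. Winner: C.
Borda — scores: E 162, C 443, D 289, B 300, A 246. Winner: C.
The two methods agree.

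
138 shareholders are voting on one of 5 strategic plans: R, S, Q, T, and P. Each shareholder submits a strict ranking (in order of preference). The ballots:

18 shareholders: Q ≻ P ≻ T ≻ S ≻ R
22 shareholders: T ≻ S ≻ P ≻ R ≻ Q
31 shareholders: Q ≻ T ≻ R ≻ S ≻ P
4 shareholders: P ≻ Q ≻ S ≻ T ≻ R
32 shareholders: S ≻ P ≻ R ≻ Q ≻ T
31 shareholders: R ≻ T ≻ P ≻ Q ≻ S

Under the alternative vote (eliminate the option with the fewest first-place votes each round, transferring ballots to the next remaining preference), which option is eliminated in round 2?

Round 1: R 31, S 32, Q 49, T 22, P 4. Eliminate P.
Round 2: R 31, S 32, Q 53, T 22. Eliminate T.

T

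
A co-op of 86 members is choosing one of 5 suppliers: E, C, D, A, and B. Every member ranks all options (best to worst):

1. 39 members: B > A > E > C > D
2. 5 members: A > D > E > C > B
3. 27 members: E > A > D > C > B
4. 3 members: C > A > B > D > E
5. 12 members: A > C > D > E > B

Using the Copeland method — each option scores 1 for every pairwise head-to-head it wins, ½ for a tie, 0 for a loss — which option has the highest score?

E: beats C, D, and B; loses to A → score 3.
C: beats D and B; loses to E and A → score 2.
D: beats B; loses to E, C, and A → score 1.
A: beats E, C, D, and B → score 4.
B: loses to E, C, D, and A → score 0.
A has the best pairwise record.

A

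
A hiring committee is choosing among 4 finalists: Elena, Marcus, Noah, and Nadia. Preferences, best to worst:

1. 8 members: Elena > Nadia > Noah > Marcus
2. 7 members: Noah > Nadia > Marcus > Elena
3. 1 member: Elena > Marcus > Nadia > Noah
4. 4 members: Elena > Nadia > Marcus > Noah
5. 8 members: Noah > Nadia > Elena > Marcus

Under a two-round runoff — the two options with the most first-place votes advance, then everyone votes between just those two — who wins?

Round 1 first-place votes: Elena 13, Marcus 0, Noah 15, Nadia 0.
Noah and Elena advance.
Runoff: Noah is preferred to Elena by 15 voters; Elena by 13.
Noah wins the runoff.

Noah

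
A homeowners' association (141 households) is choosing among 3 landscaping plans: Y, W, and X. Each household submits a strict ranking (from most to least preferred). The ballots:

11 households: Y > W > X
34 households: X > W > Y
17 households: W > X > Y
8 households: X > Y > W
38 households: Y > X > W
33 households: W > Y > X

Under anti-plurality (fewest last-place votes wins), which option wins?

X

Last-place votes: Y 51, W 46, X 44.
X is ranked last by the fewest voters, so X wins.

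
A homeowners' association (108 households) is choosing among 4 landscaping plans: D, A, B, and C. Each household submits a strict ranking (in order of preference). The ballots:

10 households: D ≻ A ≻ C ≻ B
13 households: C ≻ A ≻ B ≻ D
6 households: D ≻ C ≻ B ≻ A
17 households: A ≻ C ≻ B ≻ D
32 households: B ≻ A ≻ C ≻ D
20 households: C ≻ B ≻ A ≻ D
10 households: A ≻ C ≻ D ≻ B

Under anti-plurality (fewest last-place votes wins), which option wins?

C

Last-place votes: D 82, A 6, B 20, C 0.
C is ranked last by the fewest voters, so C wins.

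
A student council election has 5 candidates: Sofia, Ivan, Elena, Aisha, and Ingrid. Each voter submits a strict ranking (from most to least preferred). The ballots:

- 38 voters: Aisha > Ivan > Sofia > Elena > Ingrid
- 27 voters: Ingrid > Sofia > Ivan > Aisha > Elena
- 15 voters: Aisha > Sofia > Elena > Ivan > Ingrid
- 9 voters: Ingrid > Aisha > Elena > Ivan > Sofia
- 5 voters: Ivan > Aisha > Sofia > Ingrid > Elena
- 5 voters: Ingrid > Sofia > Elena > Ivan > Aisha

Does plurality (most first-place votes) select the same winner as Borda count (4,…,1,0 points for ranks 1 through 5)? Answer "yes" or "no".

yes

Plurality — first-place votes: Sofia 0, Ivan 5, Elena 0, Aisha 53, Ingrid 41. Winner: Aisha.
Borda — scores: Sofia 227, Ivan 217, Elena 96, Aisha 281, Ingrid 169. Winner: Aisha.
The two methods agree.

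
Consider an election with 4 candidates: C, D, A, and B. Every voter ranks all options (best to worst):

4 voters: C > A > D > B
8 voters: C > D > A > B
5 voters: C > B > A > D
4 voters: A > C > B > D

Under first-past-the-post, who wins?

C

First-place votes: C 17, D 0, A 4, B 0.
C has the most first-place votes.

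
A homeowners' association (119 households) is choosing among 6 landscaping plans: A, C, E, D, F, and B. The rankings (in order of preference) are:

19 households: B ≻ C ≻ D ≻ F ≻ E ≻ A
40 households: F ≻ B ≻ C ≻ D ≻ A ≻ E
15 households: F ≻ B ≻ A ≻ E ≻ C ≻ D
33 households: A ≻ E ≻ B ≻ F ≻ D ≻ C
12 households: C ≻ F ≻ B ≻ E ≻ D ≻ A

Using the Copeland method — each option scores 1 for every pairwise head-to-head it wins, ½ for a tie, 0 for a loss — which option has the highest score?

F

A: beats E; loses to C, D, F, and B → score 1.
C: beats A, E, and D; loses to F and B → score 3.
E: beats D; loses to A, C, F, and B → score 1.
D: beats A; loses to C, E, F, and B → score 1.
F: beats A, C, E, D, and B → score 5.
B: beats A, C, E, and D; loses to F → score 4.
F has the best pairwise record.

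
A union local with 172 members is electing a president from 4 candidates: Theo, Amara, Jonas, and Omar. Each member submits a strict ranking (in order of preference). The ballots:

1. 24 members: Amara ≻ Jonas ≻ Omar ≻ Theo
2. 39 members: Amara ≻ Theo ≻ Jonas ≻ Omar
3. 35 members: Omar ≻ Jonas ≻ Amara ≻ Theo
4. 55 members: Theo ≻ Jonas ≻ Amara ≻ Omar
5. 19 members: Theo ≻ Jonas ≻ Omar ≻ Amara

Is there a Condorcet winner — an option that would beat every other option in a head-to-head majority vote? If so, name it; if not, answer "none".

Checking pairwise contests:
Amara beats Theo 98–74.
Jonas beats Amara 109–63.
Theo beats Jonas 113–59.
Theo beats Omar 113–59.
Every option loses at least one head-to-head, so there is no Condorcet winner.

none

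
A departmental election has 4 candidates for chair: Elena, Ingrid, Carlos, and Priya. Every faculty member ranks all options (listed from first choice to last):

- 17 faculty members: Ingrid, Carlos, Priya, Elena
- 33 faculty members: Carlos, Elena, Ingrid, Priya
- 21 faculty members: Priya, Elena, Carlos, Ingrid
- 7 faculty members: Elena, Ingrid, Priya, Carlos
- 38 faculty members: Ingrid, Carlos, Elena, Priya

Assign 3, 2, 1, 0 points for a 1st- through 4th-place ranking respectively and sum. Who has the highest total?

Elena: 17·0 + 33·2 + 21·2 + 7·3 + 38·1 = 167
Ingrid: 17·3 + 33·1 + 21·0 + 7·2 + 38·3 = 212
Carlos: 17·2 + 33·3 + 21·1 + 7·0 + 38·2 = 230
Priya: 17·1 + 33·0 + 21·3 + 7·1 + 38·0 = 87
Carlos has the highest Borda score (230).

Carlos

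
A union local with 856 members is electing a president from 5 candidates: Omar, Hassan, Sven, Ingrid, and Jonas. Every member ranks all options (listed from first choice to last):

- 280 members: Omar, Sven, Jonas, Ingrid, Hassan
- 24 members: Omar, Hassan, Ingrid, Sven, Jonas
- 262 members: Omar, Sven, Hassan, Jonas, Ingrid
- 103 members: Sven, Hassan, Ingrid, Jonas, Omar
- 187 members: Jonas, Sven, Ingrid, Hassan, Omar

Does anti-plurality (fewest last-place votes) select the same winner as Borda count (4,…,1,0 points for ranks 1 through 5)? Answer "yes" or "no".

yes

Anti-plurality — last-place votes: Omar 290, Hassan 280, Sven 0, Ingrid 262, Jonas 24. Winner: Sven.
Borda — scores: Omar 2264, Hassan 1092, Sven 2623, Ingrid 908, Jonas 1673. Winner: Sven.
The two methods agree.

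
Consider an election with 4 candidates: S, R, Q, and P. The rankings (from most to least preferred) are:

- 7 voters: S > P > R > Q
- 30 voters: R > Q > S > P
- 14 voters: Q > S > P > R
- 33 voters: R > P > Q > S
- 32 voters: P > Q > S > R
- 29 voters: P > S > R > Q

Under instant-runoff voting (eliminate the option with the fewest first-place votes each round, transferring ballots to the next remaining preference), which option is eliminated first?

Round 1: S 7, R 63, Q 14, P 61. Eliminate S.

S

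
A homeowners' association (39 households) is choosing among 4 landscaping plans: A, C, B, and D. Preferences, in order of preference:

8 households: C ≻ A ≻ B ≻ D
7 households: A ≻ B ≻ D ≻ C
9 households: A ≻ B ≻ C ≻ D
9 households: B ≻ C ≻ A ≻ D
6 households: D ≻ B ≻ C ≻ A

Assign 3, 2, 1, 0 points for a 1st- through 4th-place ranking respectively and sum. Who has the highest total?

A: 8·2 + 7·3 + 9·3 + 9·1 + 6·0 = 73
C: 8·3 + 7·0 + 9·1 + 9·2 + 6·1 = 57
B: 8·1 + 7·2 + 9·2 + 9·3 + 6·2 = 79
D: 8·0 + 7·1 + 9·0 + 9·0 + 6·3 = 25
B has the highest Borda score (79).

B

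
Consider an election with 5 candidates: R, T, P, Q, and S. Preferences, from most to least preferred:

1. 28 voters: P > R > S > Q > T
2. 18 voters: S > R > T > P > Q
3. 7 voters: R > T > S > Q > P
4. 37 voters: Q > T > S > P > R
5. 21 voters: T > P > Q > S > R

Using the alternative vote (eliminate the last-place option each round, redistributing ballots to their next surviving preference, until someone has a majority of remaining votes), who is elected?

Q

Round 1: R 7, T 21, P 28, Q 37, S 18. Eliminate R.
Round 2: T 28, P 28, Q 37, S 18. Eliminate S.
Round 3: T 46, P 28, Q 37. Eliminate P.
Round 4: T 46, Q 65. Q has a majority.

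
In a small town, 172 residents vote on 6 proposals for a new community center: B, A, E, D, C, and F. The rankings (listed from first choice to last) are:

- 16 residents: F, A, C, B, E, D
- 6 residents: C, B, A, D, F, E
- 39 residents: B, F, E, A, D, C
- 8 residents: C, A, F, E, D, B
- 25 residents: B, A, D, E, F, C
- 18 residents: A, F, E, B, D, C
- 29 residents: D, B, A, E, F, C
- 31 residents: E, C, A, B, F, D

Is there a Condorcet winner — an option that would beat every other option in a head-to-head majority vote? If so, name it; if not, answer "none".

B vs A: 99–73 for B.
B vs E: 115–57 for B.
B vs D: 135–37 for B.
B vs C: 111–61 for B.
B vs F: 130–42 for B.
B beats every other option head-to-head.

B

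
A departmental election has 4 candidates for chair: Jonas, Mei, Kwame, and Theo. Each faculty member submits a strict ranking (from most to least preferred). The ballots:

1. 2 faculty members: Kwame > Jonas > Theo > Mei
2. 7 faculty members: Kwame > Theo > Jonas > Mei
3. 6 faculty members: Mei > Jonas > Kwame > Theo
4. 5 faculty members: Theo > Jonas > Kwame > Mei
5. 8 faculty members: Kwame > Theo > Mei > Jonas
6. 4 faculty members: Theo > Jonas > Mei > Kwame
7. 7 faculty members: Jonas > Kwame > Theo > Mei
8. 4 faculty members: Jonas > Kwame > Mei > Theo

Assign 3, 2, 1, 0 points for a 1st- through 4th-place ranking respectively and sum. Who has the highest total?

Jonas: 2·2 + 7·1 + 6·2 + 5·2 + 8·0 + 4·2 + 7·3 + 4·3 = 74
Mei: 2·0 + 7·0 + 6·3 + 5·0 + 8·1 + 4·1 + 7·0 + 4·1 = 34
Kwame: 2·3 + 7·3 + 6·1 + 5·1 + 8·3 + 4·0 + 7·2 + 4·2 = 84
Theo: 2·1 + 7·2 + 6·0 + 5·3 + 8·2 + 4·3 + 7·1 + 4·0 = 66
Kwame has the highest Borda score (84).

Kwame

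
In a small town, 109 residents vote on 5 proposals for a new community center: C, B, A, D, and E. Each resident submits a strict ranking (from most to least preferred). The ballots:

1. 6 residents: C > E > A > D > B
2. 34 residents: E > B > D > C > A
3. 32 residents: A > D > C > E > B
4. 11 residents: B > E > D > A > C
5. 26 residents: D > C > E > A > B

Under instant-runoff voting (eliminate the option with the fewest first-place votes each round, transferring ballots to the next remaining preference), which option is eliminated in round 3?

D

Round 1: C 6, B 11, A 32, D 26, E 34. Eliminate C.
Round 2: B 11, A 32, D 26, E 40. Eliminate B.
Round 3: A 32, D 26, E 51. Eliminate D.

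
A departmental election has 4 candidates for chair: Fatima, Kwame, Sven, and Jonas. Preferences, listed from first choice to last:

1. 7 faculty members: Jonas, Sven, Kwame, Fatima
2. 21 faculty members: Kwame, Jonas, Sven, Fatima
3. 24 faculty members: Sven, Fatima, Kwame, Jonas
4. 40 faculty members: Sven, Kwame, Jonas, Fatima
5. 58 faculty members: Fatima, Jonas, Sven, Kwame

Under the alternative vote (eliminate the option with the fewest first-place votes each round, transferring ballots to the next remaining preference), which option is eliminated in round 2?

Kwame

Round 1: Fatima 58, Kwame 21, Sven 64, Jonas 7. Eliminate Jonas.
Round 2: Fatima 58, Kwame 21, Sven 71. Eliminate Kwame.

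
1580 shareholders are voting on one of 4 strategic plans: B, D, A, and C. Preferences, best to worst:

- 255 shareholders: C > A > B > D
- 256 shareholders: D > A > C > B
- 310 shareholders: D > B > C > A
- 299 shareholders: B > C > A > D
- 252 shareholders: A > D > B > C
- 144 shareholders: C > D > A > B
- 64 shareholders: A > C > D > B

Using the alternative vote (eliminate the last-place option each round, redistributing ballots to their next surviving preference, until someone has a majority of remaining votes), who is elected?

Round 1: B 299, D 566, A 316, C 399. Eliminate B.
Round 2: D 566, A 316, C 698. Eliminate A.
Round 3: D 818, C 762. D has a majority.

D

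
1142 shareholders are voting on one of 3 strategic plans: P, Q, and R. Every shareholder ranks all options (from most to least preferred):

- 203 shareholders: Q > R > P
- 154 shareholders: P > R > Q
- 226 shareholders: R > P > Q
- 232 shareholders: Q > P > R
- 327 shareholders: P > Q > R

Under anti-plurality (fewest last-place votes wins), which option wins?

P

Last-place votes: P 203, Q 380, R 559.
P is ranked last by the fewest voters, so P wins.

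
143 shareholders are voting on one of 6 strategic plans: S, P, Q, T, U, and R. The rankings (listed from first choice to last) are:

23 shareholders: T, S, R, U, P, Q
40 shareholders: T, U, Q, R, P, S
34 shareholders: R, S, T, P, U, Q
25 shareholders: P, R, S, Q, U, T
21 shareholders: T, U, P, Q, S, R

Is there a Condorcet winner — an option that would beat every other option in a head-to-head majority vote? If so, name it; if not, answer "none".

T vs S: 84–59 for T.
T vs P: 118–25 for T.
T vs Q: 118–25 for T.
T vs U: 118–25 for T.
T vs R: 84–59 for T.
T beats every other option head-to-head.

T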